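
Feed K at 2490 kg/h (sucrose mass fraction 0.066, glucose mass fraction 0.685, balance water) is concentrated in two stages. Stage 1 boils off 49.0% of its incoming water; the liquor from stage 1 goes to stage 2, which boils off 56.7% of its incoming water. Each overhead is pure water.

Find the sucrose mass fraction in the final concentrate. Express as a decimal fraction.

water in feed = 2490×0.249 = 620.01 kg/h.
After stage 1: water left = (1−0.490)×620.01 = 316.21; stream total = 2186.2 kg/h.
After stage 2: water left = (1−0.567)×316.21 = 136.92; final concentrate = 2006.9 kg/h.
sucrose fraction = 164.34/2006.9 = 0.082.

0.082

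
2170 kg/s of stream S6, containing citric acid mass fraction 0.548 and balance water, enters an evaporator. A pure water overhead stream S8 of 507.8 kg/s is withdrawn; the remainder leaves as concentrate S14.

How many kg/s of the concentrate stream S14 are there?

1662 kg/s

Concentrate = 2170 − 507.8 = 1662.2 kg/s.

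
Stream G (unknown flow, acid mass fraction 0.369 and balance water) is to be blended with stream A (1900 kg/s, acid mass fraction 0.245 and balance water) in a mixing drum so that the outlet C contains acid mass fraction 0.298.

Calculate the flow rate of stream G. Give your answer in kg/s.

Let G be the unknown flow. Total out = 1900 + G.
acid balance: 465.5 + 0.369·G = 0.298·(1900 + G)
(0.369 − 0.298)·G = 0.298×1900 − 465.5 = 100.7
G = 100.7 / 0.071 = 1418.3 kg/s

1418 kg/s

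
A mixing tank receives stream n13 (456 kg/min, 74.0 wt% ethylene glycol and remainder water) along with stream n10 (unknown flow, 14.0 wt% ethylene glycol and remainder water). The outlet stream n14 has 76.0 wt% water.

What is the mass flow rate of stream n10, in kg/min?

2280 kg/min

Let n10 be the unknown flow. Total out = 456 + n10.
water balance: 118.56 + 0.860·n10 = 0.760·(456 + n10)
(0.860 − 0.760)·n10 = 0.760×456 − 118.56 = 228
n10 = 228 / 0.100 = 2280 kg/min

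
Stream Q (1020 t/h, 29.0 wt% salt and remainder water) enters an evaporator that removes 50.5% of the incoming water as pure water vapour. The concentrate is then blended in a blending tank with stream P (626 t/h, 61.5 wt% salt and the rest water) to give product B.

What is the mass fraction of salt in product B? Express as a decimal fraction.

Vapour removed = 0.505×0.710×1020 = 365.72 t/h; concentrate = 654.28 t/h.
salt reaching the mixer = 295.8 (from concentrate) + 626×0.615 = 680.79 t/h.
Product flow = 654.28 + 626 = 1280.3 t/h; salt fraction = 0.532.

0.532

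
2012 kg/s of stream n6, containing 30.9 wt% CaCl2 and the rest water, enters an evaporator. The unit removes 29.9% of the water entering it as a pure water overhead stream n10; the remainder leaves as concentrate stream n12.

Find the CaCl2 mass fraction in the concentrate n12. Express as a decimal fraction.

CaCl2 is not removed: 2012×0.309 = 621.71 kg/s of CaCl2 enters n12.
water entering = 2012×0.691 = 1390.3 kg/s; overhead removed = 0.299×1390.3 = 415.7 kg/s.
Concentrate = 2012 − 415.7 = 1596.3 kg/s.
Mass fraction = 621.71/1596.3 = 0.3895.

0.3895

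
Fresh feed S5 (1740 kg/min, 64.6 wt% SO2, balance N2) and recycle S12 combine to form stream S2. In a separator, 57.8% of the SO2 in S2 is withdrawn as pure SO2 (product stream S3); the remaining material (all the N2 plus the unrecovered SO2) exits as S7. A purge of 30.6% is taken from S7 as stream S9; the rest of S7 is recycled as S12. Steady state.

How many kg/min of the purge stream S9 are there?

N2 enters only via S5 and leaves only via the purge: 1740×0.354 = 0.306×(N2 in S7), and the separator passes all N2, so N2 in S2 = N2 in S7 = 2012.9 kg/min.
SO2 in S2: m_A = 1740×0.646 + (1−0.306)·(1−0.578)·m_A, so m_A = 1124/0.7071 = 1589.6 kg/min.
S7 = (1−0.578)×1589.6 + 2012.9 = 2683.7 kg/min.
Purge S9 = 0.306×2683.7 = 821.23 kg/min.

821.2 kg/min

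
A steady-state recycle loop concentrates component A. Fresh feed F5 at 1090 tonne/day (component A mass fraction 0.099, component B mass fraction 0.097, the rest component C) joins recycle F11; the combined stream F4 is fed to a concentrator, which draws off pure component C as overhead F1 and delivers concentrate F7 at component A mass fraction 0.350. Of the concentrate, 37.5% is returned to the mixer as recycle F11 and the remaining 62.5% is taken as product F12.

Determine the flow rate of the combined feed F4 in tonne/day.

1275 tonne/day

Overall component A balance (none leaves overhead): component A in fresh feed = component A in product, i.e. 1090×0.099 = (1−0.375)·F7·0.350.
F7 = 107.91/(0.350×0.625) = 493.3 tonne/day.
Recycle F11 = 0.375×493.3 = 184.99 tonne/day.
Combined feed F4 = 1090 + 184.99 = 1275 tonne/day.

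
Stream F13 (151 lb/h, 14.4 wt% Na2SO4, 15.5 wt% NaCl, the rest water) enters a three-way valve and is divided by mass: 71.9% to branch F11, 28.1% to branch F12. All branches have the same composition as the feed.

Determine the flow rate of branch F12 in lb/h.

Branch F12 flow = 0.281×151 = 42.431 lb/h.

42.43 lb/h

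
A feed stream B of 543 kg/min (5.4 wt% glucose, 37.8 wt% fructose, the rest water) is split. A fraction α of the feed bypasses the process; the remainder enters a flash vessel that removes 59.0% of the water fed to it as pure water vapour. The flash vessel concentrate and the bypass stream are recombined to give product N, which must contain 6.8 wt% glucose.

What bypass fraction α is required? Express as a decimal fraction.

All 543×0.054 = 29.322 kg/min of glucose reaches N, so N = 29.322/0.068 = 431.21 kg/min and vapour = 111.79 kg/min.
The evaporator receives (1−α)·543 of feed at 0.568 water and removes 0.590 of that water:
0.590×0.568×(1−α)×543 = 111.79
(1−α) = 111.79/181.97 = 0.6144;  α = 0.3856.

0.386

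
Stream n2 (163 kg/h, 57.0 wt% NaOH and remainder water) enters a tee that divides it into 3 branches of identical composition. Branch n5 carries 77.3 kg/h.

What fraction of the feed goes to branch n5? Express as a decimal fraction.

Fraction to n5 = 77.3/163 = 0.4742.

0.474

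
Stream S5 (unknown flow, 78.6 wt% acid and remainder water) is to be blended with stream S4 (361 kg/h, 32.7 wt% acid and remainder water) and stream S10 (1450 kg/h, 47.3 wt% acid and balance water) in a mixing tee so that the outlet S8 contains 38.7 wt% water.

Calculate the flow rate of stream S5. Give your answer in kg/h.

1770 kg/h

Let S5 be the unknown flow. Total out = 1811 + S5.
water balance: 1007.1 + 0.214·S5 = 0.387·(1811 + S5)
(0.214 − 0.387)·S5 = 0.387×1811 − 1007.1 = -306.25
S5 = -306.25 / -0.173 = 1770.2 kg/h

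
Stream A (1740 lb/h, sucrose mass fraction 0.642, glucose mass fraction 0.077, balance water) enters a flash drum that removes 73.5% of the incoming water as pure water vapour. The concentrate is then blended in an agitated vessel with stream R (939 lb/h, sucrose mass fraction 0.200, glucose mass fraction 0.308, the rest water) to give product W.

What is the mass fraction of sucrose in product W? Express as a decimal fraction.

0.563

Vapour removed = 0.735×0.281×1740 = 359.37 lb/h; concentrate = 1380.6 lb/h.
sucrose reaching the mixer = 1117.1 (from concentrate) + 939×0.200 = 1304.9 lb/h.
Product flow = 1380.6 + 939 = 2319.6 lb/h; sucrose fraction = 0.563.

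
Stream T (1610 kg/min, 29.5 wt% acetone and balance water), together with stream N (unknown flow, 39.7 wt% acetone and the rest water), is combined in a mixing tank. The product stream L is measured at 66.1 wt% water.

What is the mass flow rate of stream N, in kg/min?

Let N be the unknown flow. Total out = 1610 + N.
water balance: 1135 + 0.603·N = 0.661·(1610 + N)
(0.603 − 0.661)·N = 0.661×1610 − 1135 = -70.84
N = -70.84 / -0.058 = 1221.4 kg/min

1221 kg/min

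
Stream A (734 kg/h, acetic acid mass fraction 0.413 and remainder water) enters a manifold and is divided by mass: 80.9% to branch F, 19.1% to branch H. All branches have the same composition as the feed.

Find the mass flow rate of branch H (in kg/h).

140.2 kg/h

Branch H flow = 0.191×734 = 140.19 kg/h.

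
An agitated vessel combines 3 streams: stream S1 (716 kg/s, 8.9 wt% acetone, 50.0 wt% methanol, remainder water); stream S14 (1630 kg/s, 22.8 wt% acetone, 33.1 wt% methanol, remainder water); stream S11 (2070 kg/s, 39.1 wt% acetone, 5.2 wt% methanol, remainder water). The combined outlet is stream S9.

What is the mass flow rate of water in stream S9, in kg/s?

2166 kg/s

water out = water in = 716×0.411 + 1630×0.441 + 2070×0.557 = 2166.1 kg/s.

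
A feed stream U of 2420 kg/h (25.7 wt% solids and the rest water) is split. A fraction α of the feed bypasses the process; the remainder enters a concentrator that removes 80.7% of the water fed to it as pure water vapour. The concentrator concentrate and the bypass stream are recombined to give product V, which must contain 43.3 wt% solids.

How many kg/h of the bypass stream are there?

779.5 kg/h

All 2420×0.257 = 621.94 kg/h of solids reaches V, so V = 621.94/0.433 = 1436.4 kg/h and vapour = 983.65 kg/h.
The evaporator receives (1−α)·2420 of feed at 0.743 water and removes 0.807 of that water:
0.807×0.743×(1−α)×2420 = 983.65
(1−α) = 983.65/1451 = 0.6779;  α = 0.3221.
Bypass flow = 0.3221×2420 = 779.49 kg/h.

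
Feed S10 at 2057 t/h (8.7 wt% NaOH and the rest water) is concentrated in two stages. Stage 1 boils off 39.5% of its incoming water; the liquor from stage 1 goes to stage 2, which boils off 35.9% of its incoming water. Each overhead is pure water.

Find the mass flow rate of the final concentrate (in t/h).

907.3 t/h

water in feed = 2057×0.913 = 1878 t/h.
After stage 1: water left = (1−0.395)×1878 = 1136.2; stream total = 1315.2 t/h.
After stage 2: water left = (1−0.359)×1136.2 = 728.31; final concentrate = 907.27 t/h.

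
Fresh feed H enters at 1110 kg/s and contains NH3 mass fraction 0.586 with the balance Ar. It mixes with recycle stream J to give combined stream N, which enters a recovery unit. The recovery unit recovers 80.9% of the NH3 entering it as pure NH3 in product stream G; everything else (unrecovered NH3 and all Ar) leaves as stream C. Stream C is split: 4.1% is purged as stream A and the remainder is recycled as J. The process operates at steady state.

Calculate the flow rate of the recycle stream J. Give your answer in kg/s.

Ar enters only via H and leaves only via the purge: 1110×0.414 = 0.041×(Ar in C), and the recovery unit passes all Ar, so Ar in N = Ar in C = 11208 kg/s.
NH3 in N: m_A = 1110×0.586 + (1−0.041)·(1−0.809)·m_A, so m_A = 650.46/0.8168 = 796.32 kg/s.
C = (1−0.809)×796.32 + 11208 = 11360 kg/s.
Recycle J = (1−0.041)×11360 = 10895 kg/s.

10890 kg/s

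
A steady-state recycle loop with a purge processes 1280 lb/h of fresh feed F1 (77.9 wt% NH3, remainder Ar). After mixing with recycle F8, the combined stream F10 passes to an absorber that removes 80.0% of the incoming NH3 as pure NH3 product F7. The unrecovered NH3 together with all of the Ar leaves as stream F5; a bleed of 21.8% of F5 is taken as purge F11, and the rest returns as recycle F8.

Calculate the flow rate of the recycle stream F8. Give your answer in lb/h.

Ar enters only via F1 and leaves only via the purge: 1280×0.221 = 0.218×(Ar in F5), and the absorber passes all Ar, so Ar in F10 = Ar in F5 = 1297.6 lb/h.
NH3 in F10: m_A = 1280×0.779 + (1−0.218)·(1−0.800)·m_A, so m_A = 997.12/0.8436 = 1182 lb/h.
F5 = (1−0.800)×1182 + 1297.6 = 1534 lb/h.
Recycle F8 = (1−0.218)×1534 = 1199.6 lb/h.

1200 lb/h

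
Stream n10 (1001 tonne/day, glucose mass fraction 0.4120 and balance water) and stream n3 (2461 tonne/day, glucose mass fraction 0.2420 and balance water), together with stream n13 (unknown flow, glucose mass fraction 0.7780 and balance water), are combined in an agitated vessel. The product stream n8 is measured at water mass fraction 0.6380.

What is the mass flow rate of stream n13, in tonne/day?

589.6 tonne/day

Let n13 be the unknown flow. Total out = 3462 + n13.
water balance: 2454 + 0.222·n13 = 0.638·(3462 + n13)
(0.222 − 0.638)·n13 = 0.638×3462 − 2454 = -245.27
n13 = -245.27 / -0.416 = 589.59 tonne/day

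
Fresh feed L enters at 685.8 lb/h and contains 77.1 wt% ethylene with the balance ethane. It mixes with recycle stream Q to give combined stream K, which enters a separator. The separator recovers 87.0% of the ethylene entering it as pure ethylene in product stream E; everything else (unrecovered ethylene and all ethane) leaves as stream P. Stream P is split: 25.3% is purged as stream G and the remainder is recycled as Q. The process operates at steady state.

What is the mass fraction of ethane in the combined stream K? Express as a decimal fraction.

0.515

ethane enters only via L and leaves only via the purge: 685.8×0.229 = 0.253×(ethane in P), and the separator passes all ethane, so ethane in K = ethane in P = 620.74 lb/h.
ethylene in K: m_A = 685.8×0.771 + (1−0.253)·(1−0.870)·m_A, so m_A = 528.75/0.9029 = 585.62 lb/h.
K = 585.62 + 620.74 = 1206.4 lb/h.
ethane fraction in K = 620.74/1206.4 = 0.515.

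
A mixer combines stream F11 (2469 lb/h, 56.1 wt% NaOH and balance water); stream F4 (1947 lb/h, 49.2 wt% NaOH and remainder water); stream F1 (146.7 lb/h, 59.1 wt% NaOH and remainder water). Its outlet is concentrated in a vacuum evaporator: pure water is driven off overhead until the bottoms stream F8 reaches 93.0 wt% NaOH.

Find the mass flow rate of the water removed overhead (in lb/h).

1950 lb/h

NaOH entering = 2469×0.561 + 1947×0.492 + 146.7×0.591 = 2429.7 lb/h.
All NaOH reports to F8, so F8 = 2429.7/0.930 = 2612.6 lb/h.
Total feed = 4562.7 lb/h; overhead = 4562.7 − 2612.6 = 1950.1 lb/h.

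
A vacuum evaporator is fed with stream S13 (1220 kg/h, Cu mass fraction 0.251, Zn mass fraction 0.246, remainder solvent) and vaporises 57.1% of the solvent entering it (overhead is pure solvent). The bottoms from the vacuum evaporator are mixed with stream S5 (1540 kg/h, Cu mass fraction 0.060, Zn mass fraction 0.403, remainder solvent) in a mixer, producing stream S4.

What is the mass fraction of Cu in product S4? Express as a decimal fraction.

Vapour removed = 0.571×0.503×1220 = 350.4 kg/h; concentrate = 869.6 kg/h.
Cu reaching the mixer = 306.22 (from concentrate) + 1540×0.060 = 398.62 kg/h.
Product flow = 869.6 + 1540 = 2409.6 kg/h; Cu fraction = 0.165.

0.165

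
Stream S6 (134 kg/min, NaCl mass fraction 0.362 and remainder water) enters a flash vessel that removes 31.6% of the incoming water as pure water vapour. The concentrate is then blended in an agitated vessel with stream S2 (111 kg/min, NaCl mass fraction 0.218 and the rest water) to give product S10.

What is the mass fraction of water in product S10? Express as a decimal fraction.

Vapour removed = 0.316×0.638×134 = 27.015 kg/min; concentrate = 106.98 kg/min.
water reaching the mixer = 58.477 (from concentrate) + 111×0.782 = 145.28 kg/min.
Product flow = 106.98 + 111 = 217.98 kg/min; water fraction = 0.666.

0.666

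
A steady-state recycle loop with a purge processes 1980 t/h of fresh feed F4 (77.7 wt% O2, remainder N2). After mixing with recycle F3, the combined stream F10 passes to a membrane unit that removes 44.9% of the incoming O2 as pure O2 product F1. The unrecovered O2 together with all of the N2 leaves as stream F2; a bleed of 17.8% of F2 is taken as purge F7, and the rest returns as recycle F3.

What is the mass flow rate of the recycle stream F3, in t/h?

3313 t/h

N2 enters only via F4 and leaves only via the purge: 1980×0.223 = 0.178×(N2 in F2), and the membrane unit passes all N2, so N2 in F10 = N2 in F2 = 2480.6 t/h.
O2 in F10: m_A = 1980×0.777 + (1−0.178)·(1−0.449)·m_A, so m_A = 1538.5/0.5471 = 2812.1 t/h.
F2 = (1−0.449)×2812.1 + 2480.6 = 4030.1 t/h.
Recycle F3 = (1−0.178)×4030.1 = 3312.7 t/h.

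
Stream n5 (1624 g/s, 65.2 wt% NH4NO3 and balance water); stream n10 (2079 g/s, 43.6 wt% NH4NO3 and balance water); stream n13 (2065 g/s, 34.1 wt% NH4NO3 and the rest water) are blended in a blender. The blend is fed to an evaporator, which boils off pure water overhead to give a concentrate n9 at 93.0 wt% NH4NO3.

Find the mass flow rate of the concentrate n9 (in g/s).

NH4NO3 entering = 1624×0.652 + 2079×0.436 + 2065×0.341 = 2669.5 g/s.
All NH4NO3 reports to n9, so n9 = 2669.5/0.930 = 2870.4 g/s.

2870 g/s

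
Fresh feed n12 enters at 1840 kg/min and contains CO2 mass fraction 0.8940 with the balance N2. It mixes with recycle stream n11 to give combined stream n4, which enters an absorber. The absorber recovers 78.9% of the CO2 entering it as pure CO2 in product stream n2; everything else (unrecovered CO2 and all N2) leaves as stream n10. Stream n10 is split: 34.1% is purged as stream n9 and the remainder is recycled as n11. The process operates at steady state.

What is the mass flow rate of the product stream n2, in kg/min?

CO2 in n4: m_A = 1840×0.894 + (1−0.341)·(1−0.789)·m_A, so m_A = 1645/0.8610 = 1910.6 kg/min.
Product n2 = 0.789×1910.6 = 1507.5 kg/min.

1507 kg/min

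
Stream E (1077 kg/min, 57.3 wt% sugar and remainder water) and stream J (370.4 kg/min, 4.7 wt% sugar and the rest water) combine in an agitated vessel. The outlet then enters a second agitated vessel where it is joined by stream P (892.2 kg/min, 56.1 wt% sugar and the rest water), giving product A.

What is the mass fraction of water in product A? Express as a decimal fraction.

0.515

Overall, product flow = 2339.6 kg/min.
water in = 1077×0.427 + 370.4×0.953 + 892.2×0.439 = 1204.5 kg/min.
water fraction in A = 0.515.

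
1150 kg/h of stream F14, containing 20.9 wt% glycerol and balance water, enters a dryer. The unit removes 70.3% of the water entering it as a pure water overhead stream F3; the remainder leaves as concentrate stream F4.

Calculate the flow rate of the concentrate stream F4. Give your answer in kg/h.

water entering = 1150×0.791 = 909.65 kg/h; overhead removed = 0.703×909.65 = 639.48 kg/h.
Concentrate = 1150 − 639.48 = 510.52 kg/h.

510.5 kg/h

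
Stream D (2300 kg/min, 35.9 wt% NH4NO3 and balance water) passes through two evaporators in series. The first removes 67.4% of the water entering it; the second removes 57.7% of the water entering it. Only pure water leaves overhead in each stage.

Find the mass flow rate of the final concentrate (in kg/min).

1029 kg/min

water in feed = 2300×0.641 = 1474.3 kg/min.
After stage 1: water left = (1−0.674)×1474.3 = 480.62; stream total = 1306.3 kg/min.
After stage 2: water left = (1−0.577)×480.62 = 203.3; final concentrate = 1029 kg/min.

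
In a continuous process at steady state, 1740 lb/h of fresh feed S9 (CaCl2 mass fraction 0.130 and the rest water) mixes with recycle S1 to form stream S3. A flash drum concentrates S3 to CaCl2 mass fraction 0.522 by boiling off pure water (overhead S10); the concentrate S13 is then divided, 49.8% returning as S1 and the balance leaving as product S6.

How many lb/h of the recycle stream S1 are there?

Overall CaCl2 balance (none leaves overhead): CaCl2 in fresh feed = CaCl2 in product, i.e. 1740×0.130 = (1−0.498)·S13·0.522.
S13 = 226.2/(0.522×0.502) = 863.21 lb/h.
Recycle S1 = 0.498×863.21 = 429.88 lb/h.

429.9 lb/h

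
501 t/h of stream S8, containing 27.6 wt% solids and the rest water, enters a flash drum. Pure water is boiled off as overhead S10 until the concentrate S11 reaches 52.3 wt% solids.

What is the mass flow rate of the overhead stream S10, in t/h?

solids is conserved: 501×0.276 = 138.28 t/h all reports to the concentrate.
Concentrate = 138.28/(target fraction) = 264.39 t/h.
Overhead = 501 − 264.39 = 236.61 t/h.

236.6 t/h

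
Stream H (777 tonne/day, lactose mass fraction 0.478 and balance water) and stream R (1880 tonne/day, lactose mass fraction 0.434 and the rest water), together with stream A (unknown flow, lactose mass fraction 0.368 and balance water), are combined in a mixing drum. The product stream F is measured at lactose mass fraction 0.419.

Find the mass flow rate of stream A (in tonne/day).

Let A be the unknown flow. Total out = 2657 + A.
lactose balance: 1187.3 + 0.368·A = 0.419·(2657 + A)
(0.368 − 0.419)·A = 0.419×2657 − 1187.3 = -74.043
A = -74.043 / -0.051 = 1451.8 tonne/day

1452 tonne/day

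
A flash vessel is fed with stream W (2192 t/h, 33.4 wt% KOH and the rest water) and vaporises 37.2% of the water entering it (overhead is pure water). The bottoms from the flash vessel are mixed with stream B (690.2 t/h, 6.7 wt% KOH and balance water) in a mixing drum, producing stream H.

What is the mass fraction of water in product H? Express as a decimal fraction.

0.667

Vapour removed = 0.372×0.666×2192 = 543.07 t/h; concentrate = 1648.9 t/h.
water reaching the mixer = 916.8 (from concentrate) + 690.2×0.933 = 1560.8 t/h.
Product flow = 1648.9 + 690.2 = 2339.1 t/h; water fraction = 0.667.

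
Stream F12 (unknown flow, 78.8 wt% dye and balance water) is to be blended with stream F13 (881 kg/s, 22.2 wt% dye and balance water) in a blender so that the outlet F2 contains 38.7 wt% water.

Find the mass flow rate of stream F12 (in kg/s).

Let F12 be the unknown flow. Total out = 881 + F12.
water balance: 685.42 + 0.212·F12 = 0.387·(881 + F12)
(0.212 − 0.387)·F12 = 0.387×881 − 685.42 = -344.47
F12 = -344.47 / -0.175 = 1968.4 kg/s

1968 kg/s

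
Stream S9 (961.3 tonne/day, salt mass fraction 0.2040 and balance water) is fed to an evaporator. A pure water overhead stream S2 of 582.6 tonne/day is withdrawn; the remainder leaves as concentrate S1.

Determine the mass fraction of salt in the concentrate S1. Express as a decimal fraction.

0.5178

salt is not removed: 961.3×0.204 = 196.11 tonne/day of salt enters S1.
Concentrate = 961.3 − 582.6 = 378.7 tonne/day.
Mass fraction = 196.11/378.7 = 0.5178.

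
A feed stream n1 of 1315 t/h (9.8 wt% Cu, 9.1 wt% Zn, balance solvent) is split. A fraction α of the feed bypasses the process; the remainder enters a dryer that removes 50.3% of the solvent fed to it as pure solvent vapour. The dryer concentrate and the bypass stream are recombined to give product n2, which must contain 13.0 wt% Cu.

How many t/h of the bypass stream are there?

521.5 t/h

All 1315×0.098 = 128.87 t/h of Cu reaches n2, so n2 = 128.87/0.130 = 991.31 t/h and vapour = 323.69 t/h.
The evaporator receives (1−α)·1315 of feed at 0.811 solvent and removes 0.503 of that solvent:
0.503×0.811×(1−α)×1315 = 323.69
(1−α) = 323.69/536.43 = 0.6034;  α = 0.3966.
Bypass flow = 0.3966×1315 = 521.51 t/h.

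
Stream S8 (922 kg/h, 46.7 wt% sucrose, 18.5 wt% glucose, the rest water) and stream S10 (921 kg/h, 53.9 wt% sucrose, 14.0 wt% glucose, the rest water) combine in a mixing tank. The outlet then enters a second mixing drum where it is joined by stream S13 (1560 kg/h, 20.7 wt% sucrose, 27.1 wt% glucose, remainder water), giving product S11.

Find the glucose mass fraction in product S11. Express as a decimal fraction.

0.212

Overall, product flow = 3403 kg/h.
glucose in = 922×0.185 + 921×0.140 + 1560×0.271 = 722.27 kg/h.
glucose fraction in S11 = 0.212.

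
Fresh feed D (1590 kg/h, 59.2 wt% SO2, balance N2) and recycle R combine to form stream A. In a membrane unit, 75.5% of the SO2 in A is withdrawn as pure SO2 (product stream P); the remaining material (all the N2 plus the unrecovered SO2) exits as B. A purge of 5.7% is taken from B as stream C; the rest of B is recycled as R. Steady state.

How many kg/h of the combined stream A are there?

12610 kg/h

N2 enters only via D and leaves only via the purge: 1590×0.408 = 0.057×(N2 in B), and the membrane unit passes all N2, so N2 in A = N2 in B = 11381 kg/h.
SO2 in A: m_A = 1590×0.592 + (1−0.057)·(1−0.755)·m_A, so m_A = 941.28/0.7690 = 1224.1 kg/h.
A = 1224.1 + 11381 = 12605 kg/h.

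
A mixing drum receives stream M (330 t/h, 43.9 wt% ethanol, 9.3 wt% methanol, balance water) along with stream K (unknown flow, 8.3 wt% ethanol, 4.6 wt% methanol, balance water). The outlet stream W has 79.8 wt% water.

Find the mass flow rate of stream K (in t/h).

Let K be the unknown flow. Total out = 330 + K.
water balance: 154.44 + 0.871·K = 0.798·(330 + K)
(0.871 − 0.798)·K = 0.798×330 − 154.44 = 108.9
K = 108.9 / 0.073 = 1491.8 t/h

1492 t/h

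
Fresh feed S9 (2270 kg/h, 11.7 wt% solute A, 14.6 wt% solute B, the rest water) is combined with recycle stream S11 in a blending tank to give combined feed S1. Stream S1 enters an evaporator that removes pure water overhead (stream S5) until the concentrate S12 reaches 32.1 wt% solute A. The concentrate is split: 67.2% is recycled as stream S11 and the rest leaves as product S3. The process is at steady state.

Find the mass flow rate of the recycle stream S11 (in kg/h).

1695 kg/h

Overall solute A balance (none leaves overhead): solute A in fresh feed = solute A in product, i.e. 2270×0.117 = (1−0.672)·S12·0.321.
S12 = 265.59/(0.321×0.328) = 2522.5 kg/h.
Recycle S11 = 0.672×2522.5 = 1695.1 kg/h.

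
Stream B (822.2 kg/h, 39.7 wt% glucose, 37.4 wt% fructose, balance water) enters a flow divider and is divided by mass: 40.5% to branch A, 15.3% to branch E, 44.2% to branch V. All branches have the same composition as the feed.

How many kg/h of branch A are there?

Branch A flow = 0.405×822.2 = 332.99 kg/h.

333 kg/h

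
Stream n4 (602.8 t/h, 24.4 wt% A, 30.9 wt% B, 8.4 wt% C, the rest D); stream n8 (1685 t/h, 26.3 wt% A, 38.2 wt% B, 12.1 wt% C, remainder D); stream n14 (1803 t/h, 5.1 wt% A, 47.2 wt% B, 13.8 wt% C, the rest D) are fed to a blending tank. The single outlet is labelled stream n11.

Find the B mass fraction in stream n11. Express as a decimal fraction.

Total flow out = 602.8 + 1685 + 1803 = 4090.8 t/h.
B in = 602.8×0.309 + 1685×0.382 + 1803×0.472 = 1681 t/h.
B mass fraction in n11 = 1681/4090.8 = 0.411.

0.411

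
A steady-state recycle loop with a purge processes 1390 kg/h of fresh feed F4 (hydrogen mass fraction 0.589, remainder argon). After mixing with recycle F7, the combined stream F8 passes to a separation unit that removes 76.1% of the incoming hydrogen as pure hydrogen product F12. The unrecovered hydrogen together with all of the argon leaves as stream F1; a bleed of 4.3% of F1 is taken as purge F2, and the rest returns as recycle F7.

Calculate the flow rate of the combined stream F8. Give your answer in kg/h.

argon enters only via F4 and leaves only via the purge: 1390×0.411 = 0.043×(argon in F1), and the separation unit passes all argon, so argon in F8 = argon in F1 = 13286 kg/h.
hydrogen in F8: m_A = 1390×0.589 + (1−0.043)·(1−0.761)·m_A, so m_A = 818.71/0.7713 = 1061.5 kg/h.
F8 = 1061.5 + 13286 = 14347 kg/h.

14350 kg/h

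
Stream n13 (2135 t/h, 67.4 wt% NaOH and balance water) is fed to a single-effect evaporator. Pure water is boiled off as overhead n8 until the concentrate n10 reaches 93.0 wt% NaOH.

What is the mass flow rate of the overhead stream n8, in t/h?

NaOH is conserved: 2135×0.674 = 1439 t/h all reports to the concentrate.
Concentrate = 1439/(target fraction) = 1547.3 t/h.
Overhead = 2135 − 1547.3 = 587.7 t/h.

587.7 t/h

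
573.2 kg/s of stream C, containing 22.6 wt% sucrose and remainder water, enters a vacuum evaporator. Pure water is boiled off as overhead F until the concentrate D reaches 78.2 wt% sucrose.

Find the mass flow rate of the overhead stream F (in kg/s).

407.5 kg/s

sucrose is conserved: 573.2×0.226 = 129.54 kg/s all reports to the concentrate.
Concentrate = 129.54/(target fraction) = 165.66 kg/s.
Overhead = 573.2 − 165.66 = 407.54 kg/s.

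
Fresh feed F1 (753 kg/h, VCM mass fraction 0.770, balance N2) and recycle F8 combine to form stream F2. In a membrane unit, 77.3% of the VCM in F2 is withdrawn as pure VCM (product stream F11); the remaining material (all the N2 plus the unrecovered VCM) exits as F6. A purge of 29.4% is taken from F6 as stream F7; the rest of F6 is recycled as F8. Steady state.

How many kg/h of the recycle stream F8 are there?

N2 enters only via F1 and leaves only via the purge: 753×0.230 = 0.294×(N2 in F6), and the membrane unit passes all N2, so N2 in F2 = N2 in F6 = 589.08 kg/h.
VCM in F2: m_A = 753×0.770 + (1−0.294)·(1−0.773)·m_A, so m_A = 579.81/0.8397 = 690.47 kg/h.
F6 = (1−0.773)×690.47 + 589.08 = 745.82 kg/h.
Recycle F8 = (1−0.294)×745.82 = 526.55 kg/h.

526.5 kg/h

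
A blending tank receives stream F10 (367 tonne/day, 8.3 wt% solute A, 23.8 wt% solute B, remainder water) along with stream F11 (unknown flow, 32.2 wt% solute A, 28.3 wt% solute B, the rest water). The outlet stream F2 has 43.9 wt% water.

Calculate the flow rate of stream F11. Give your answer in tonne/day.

2002 tonne/day

Let F11 be the unknown flow. Total out = 367 + F11.
water balance: 249.19 + 0.395·F11 = 0.439·(367 + F11)
(0.395 − 0.439)·F11 = 0.439×367 − 249.19 = -88.08
F11 = -88.08 / -0.044 = 2001.8 tonne/day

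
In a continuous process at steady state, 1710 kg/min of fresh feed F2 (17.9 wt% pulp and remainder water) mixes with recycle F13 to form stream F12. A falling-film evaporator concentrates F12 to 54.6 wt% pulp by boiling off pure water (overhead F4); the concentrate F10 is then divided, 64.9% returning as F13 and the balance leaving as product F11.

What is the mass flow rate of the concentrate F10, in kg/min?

1597 kg/min

Overall pulp balance (none leaves overhead): pulp in fresh feed = pulp in product, i.e. 1710×0.179 = (1−0.649)·F10·0.546.
F10 = 306.09/(0.546×0.351) = 1597.2 kg/min.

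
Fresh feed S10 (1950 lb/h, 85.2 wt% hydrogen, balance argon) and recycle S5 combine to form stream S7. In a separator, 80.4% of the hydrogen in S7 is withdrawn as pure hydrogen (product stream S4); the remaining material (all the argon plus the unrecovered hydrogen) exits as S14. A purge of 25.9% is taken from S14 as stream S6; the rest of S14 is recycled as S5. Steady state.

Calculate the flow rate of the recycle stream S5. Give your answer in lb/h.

argon enters only via S10 and leaves only via the purge: 1950×0.148 = 0.259×(argon in S14), and the separator passes all argon, so argon in S7 = argon in S14 = 1114.3 lb/h.
hydrogen in S7: m_A = 1950×0.852 + (1−0.259)·(1−0.804)·m_A, so m_A = 1661.4/0.8548 = 1943.7 lb/h.
S14 = (1−0.804)×1943.7 + 1114.3 = 1495.2 lb/h.
Recycle S5 = (1−0.259)×1495.2 = 1108 lb/h.

1108 lb/h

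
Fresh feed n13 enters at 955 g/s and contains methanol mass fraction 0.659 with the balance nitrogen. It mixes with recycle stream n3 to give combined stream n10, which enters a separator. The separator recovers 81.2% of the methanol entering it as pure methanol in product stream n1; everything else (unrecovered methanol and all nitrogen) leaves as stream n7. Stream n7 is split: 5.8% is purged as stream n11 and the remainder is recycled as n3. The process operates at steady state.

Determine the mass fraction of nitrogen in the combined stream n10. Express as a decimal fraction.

0.880

nitrogen enters only via n13 and leaves only via the purge: 955×0.341 = 0.058×(nitrogen in n7), and the separator passes all nitrogen, so nitrogen in n10 = nitrogen in n7 = 5614.7 g/s.
methanol in n10: m_A = 955×0.659 + (1−0.058)·(1−0.812)·m_A, so m_A = 629.35/0.8229 = 764.79 g/s.
n10 = 764.79 + 5614.7 = 6379.5 g/s.
nitrogen fraction in n10 = 5614.7/6379.5 = 0.880.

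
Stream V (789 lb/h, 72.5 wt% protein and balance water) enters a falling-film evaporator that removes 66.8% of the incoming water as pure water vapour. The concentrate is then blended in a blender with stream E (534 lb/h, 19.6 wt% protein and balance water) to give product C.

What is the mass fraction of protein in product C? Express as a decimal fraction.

0.574

Vapour removed = 0.668×0.275×789 = 144.94 lb/h; concentrate = 644.06 lb/h.
protein reaching the mixer = 572.02 (from concentrate) + 534×0.196 = 676.69 lb/h.
Product flow = 644.06 + 534 = 1178.1 lb/h; protein fraction = 0.574.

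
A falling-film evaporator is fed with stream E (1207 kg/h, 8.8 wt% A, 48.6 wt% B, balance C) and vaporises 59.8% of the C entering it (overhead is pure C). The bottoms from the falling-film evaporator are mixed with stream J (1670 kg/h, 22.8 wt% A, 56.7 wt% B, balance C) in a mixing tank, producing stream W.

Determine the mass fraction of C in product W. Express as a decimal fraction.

Vapour removed = 0.598×0.426×1207 = 307.48 kg/h; concentrate = 899.52 kg/h.
C reaching the mixer = 206.7 (from concentrate) + 1670×0.205 = 549.05 kg/h.
Product flow = 899.52 + 1670 = 2569.5 kg/h; C fraction = 0.2137.

0.2137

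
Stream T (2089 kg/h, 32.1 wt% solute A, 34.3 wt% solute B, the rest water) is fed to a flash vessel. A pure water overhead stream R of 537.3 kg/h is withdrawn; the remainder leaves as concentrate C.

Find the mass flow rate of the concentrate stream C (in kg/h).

1552 kg/h

Concentrate = 2089 − 537.3 = 1551.7 kg/h.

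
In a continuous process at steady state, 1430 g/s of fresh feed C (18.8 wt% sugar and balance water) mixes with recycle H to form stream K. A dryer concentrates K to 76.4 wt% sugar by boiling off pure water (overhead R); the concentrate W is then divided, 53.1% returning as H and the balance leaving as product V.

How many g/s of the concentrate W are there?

Overall sugar balance (none leaves overhead): sugar in fresh feed = sugar in product, i.e. 1430×0.188 = (1−0.531)·W·0.764.
W = 268.84/(0.764×0.469) = 750.29 g/s.

750.3 g/s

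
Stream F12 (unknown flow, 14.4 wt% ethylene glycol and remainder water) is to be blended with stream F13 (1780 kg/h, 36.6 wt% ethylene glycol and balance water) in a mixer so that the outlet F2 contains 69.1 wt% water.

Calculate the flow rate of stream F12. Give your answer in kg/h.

614.9 kg/h

Let F12 be the unknown flow. Total out = 1780 + F12.
water balance: 1128.5 + 0.856·F12 = 0.691·(1780 + F12)
(0.856 − 0.691)·F12 = 0.691×1780 − 1128.5 = 101.46
F12 = 101.46 / 0.165 = 614.91 kg/h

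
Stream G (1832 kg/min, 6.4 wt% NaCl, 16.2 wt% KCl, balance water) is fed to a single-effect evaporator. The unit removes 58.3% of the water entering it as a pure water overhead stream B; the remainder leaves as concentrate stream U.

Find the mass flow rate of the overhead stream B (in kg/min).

water entering = 1832×0.774 = 1418 kg/min; overhead removed = 0.583×1418 = 826.68 kg/min.

826.7 kg/min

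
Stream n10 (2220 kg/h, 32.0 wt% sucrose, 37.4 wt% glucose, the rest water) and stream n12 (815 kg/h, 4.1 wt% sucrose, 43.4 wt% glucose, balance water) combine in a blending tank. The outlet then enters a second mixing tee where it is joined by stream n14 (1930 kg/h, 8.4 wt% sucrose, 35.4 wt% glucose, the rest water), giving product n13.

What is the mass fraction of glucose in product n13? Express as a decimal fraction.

Overall, product flow = 4965 kg/h.
glucose in = 2220×0.374 + 815×0.434 + 1930×0.354 = 1867.2 kg/h.
glucose fraction in n13 = 0.376.

0.376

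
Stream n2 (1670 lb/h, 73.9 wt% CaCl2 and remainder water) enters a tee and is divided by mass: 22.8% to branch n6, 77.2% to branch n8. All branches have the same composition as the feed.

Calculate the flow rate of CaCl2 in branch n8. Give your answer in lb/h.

Branch n8 total = 0.772×1670 = 1289.2 lb/h.
CaCl2 in n8 = 0.739×1289.2 = 952.75 lb/h.

952.7 lb/h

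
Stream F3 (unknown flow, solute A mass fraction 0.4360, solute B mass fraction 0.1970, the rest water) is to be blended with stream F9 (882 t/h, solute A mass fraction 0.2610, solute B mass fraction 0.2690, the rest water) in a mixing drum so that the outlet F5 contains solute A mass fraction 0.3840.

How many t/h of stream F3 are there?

Let F3 be the unknown flow. Total out = 882 + F3.
solute A balance: 230.2 + 0.436·F3 = 0.384·(882 + F3)
(0.436 − 0.384)·F3 = 0.384×882 − 230.2 = 108.49
F3 = 108.49 / 0.052 = 2086.3 t/h

2086 t/h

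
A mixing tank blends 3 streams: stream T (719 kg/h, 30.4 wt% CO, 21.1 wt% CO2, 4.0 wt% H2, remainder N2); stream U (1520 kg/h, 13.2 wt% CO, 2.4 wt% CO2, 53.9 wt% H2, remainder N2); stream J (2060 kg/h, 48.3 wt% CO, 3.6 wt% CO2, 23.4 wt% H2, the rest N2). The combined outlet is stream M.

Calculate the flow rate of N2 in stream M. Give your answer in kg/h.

1292 kg/h

N2 out = N2 in = 719×0.445 + 1520×0.305 + 2060×0.247 = 1292.4 kg/h.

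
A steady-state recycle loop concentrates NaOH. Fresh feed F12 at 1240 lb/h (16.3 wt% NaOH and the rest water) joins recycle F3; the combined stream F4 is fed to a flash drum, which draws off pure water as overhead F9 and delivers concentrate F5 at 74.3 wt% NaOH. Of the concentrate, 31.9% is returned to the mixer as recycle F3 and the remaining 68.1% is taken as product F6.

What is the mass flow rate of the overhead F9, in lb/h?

Overall NaOH balance (none leaves overhead): NaOH in fresh feed = NaOH in product, i.e. 1240×0.163 = (1−0.319)·F5·0.743.
F5 = 202.12/(0.743×0.681) = 399.46 lb/h.
Recycle F3 = 0.319×399.46 = 127.43 lb/h.
Combined feed F4 = 1240 + 127.43 = 1367.4 lb/h.
Overhead F9 = F4 − F5 = 1367.4 − 399.46 = 967.97 lb/h.

968 lb/h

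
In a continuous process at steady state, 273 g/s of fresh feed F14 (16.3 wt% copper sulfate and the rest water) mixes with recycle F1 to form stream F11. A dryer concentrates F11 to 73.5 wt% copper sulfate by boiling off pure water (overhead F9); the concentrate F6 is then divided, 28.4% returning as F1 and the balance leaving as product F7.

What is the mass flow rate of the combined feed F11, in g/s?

Overall copper sulfate balance (none leaves overhead): copper sulfate in fresh feed = copper sulfate in product, i.e. 273×0.163 = (1−0.284)·F6·0.735.
F6 = 44.499/(0.735×0.716) = 84.557 g/s.
Recycle F1 = 0.284×84.557 = 24.014 g/s.
Combined feed F11 = 273 + 24.014 = 297.01 g/s.

297 g/s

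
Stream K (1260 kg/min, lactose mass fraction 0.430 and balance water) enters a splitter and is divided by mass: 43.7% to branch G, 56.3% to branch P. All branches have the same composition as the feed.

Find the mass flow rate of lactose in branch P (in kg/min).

Branch P total = 0.563×1260 = 709.38 kg/min.
lactose in P = 0.430×709.38 = 305.03 kg/min.

305 kg/min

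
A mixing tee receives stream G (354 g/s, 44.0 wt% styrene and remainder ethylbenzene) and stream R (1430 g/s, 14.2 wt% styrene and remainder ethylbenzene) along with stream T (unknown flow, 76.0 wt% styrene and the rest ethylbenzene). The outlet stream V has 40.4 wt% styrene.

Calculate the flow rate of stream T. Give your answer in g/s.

Let T be the unknown flow. Total out = 1784 + T.
styrene balance: 358.82 + 0.760·T = 0.404·(1784 + T)
(0.760 − 0.404)·T = 0.404×1784 − 358.82 = 361.92
T = 361.92 / 0.356 = 1016.6 g/s

1017 g/s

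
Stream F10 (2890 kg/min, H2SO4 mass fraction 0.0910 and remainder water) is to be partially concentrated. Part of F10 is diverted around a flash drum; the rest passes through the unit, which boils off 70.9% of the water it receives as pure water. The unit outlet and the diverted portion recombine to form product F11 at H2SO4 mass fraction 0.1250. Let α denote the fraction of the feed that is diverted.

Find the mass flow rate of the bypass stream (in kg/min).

1670 kg/min

All 2890×0.091 = 262.99 kg/min of H2SO4 reaches F11, so F11 = 262.99/0.125 = 2103.9 kg/min and vapour = 786.08 kg/min.
The evaporator receives (1−α)·2890 of feed at 0.909 water and removes 0.709 of that water:
0.709×0.909×(1−α)×2890 = 786.08
(1−α) = 786.08/1862.6 = 0.4220;  α = 0.5780.
Bypass flow = 0.5780×2890 = 1670.3 kg/min.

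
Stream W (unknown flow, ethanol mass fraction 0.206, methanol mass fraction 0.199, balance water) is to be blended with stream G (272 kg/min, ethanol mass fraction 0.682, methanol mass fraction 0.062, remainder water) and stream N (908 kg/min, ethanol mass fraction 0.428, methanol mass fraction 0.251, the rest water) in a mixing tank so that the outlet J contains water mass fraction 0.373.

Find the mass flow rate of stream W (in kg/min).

Let W be the unknown flow. Total out = 1180 + W.
water balance: 361.1 + 0.595·W = 0.373·(1180 + W)
(0.595 − 0.373)·W = 0.373×1180 − 361.1 = 79.04
W = 79.04 / 0.222 = 356.04 kg/min

356 kg/min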